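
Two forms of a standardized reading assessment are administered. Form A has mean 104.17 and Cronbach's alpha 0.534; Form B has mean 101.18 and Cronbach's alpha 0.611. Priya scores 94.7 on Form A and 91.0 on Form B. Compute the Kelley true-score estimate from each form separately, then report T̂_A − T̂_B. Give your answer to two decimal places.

4.15

T̂_A = 0.534(94.7) + 0.466(104.17) = 99.1130
T̂_B = 0.611(91.0) + 0.389(101.18) = 94.9600
T̂_A − T̂_B = 4.1530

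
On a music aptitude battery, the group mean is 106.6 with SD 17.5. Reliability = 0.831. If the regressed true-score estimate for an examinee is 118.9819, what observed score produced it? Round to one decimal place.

121.5

T̂ = ρX + (1 − ρ)μ  ⇒  X = (T̂ − (1 − ρ)μ) / ρ
X = (118.9819 − 0.169 × 106.6) / 0.831 = (118.9819 − 18.0154) / 0.831 = 100.9665 / 0.831 = 121.500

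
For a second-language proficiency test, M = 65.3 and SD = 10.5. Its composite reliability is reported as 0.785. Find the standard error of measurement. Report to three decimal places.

4.869

SEM = SD · √(1 − ρ) = 10.5 × √0.215 = 10.5 × 0.4637 = 4.8686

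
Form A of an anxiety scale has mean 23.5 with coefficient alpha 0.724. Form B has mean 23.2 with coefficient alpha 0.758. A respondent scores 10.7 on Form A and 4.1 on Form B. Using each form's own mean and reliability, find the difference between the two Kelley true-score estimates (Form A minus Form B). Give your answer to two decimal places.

5.51

T̂_A = 0.724(10.7) + 0.276(23.5) = 14.2328
T̂_B = 0.758(4.1) + 0.242(23.2) = 8.7222
T̂_A − T̂_B = 5.5106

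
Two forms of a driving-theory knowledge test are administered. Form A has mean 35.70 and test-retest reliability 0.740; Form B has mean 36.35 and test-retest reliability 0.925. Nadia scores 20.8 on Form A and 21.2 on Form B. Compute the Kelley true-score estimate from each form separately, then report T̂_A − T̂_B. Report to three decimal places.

2.338

T̂_A = 0.740(20.8) + 0.260(35.70) = 24.67400
T̂_B = 0.925(21.2) + 0.075(36.35) = 22.33625
T̂_A − T̂_B = 2.33775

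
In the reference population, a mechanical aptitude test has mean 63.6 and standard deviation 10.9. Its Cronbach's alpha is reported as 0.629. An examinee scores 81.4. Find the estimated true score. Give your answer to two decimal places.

74.80

T̂ = 0.629(81.4) + 0.371(63.6) = 51.2006 + 23.5956 = 74.796 → 74.80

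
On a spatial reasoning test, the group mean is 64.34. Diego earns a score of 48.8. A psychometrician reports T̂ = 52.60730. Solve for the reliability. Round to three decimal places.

0.755

T̂ = ρX + (1 − ρ)μ  ⇒  T̂ − μ = ρ(X − μ)
ρ = (T̂ − μ)/(X − μ) = (52.60730 − 64.34) / (48.8 − 64.34) = -11.73270 / -15.54 = 0.75500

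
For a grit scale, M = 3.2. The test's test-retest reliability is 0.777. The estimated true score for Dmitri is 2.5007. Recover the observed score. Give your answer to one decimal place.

2.3

T̂ = ρX + (1 − ρ)μ  ⇒  X = (T̂ − (1 − ρ)μ) / ρ
X = (2.5007 − 0.223 × 3.2) / 0.777 = (2.5007 − 0.7136) / 0.777 = 1.7871 / 0.777 = 2.300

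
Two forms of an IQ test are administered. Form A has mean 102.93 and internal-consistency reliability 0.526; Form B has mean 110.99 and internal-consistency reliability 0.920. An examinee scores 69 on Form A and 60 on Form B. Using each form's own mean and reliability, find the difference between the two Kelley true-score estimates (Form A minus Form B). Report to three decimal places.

21.004

T̂_A = 0.526(69) + 0.474(102.93) = 85.08282
T̂_B = 0.920(60) + 0.080(110.99) = 64.07920
T̂_A − T̂_B = 21.00362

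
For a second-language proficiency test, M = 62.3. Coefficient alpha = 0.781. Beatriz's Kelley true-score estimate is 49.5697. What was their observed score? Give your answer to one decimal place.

T̂ = ρX + (1 − ρ)μ  ⇒  X = (T̂ − (1 − ρ)μ) / ρ
X = (49.5697 − 0.219 × 62.3) / 0.781 = (49.5697 − 13.6437) / 0.781 = 35.9260 / 0.781 = 46.000

46.0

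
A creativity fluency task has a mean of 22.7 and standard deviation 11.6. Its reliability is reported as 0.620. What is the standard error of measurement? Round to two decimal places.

7.15

SEM = SD · √(1 − ρ) = 11.6 × √0.380 = 11.6 × 0.6164 = 7.151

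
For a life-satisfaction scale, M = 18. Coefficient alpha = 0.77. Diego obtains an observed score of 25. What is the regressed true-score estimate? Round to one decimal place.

23.4

T̂ = ρX + (1 − ρ)μ
  = 0.77 × 25 + 0.23 × 18
  = 19.25 + 4.14
  = 23.39
  ≈ 23.4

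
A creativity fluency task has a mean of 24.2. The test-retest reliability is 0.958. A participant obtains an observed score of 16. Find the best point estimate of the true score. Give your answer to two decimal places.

T̂ = ρX + (1 − ρ)μ
  = 0.958 × 16 + 0.042 × 24.2
  = 15.328 + 1.0164
  = 16.344
  ≈ 16.34

16.34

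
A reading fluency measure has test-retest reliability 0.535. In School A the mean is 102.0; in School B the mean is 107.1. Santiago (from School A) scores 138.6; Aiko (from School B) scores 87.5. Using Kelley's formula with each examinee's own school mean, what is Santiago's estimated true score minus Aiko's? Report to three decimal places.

24.967

T̂_Santiago = 0.535(138.6) + 0.465(102.0) = 121.58100
T̂_Aiko = 0.535(87.5) + 0.465(107.1) = 96.61400
Difference = 121.58100 − 96.61400 = 24.96700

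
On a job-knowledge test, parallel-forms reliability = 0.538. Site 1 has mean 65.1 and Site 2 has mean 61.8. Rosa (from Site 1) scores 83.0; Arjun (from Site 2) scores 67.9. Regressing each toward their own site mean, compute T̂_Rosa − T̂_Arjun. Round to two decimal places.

T̂_Rosa = 0.538(83.0) + 0.462(65.1) = 74.7302
T̂_Arjun = 0.538(67.9) + 0.462(61.8) = 65.0818
Difference = 74.7302 − 65.0818 = 9.6484

9.65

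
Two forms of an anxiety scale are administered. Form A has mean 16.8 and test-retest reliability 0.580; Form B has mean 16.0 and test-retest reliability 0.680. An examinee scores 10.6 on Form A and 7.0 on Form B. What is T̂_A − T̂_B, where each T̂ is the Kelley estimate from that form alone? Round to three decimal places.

T̂_A = 0.580(10.6) + 0.420(16.8) = 13.20400
T̂_B = 0.680(7.0) + 0.320(16.0) = 9.88000
T̂_A − T̂_B = 3.32400

3.324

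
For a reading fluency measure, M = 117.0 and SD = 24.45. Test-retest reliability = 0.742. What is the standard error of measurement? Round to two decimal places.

SEM = SD · √(1 − ρ) = 24.45 × √0.258 = 24.45 × 0.5079 = 12.419

12.42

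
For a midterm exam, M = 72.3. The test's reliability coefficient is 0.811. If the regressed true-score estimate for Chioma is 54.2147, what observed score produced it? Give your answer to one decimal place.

T̂ = ρX + (1 − ρ)μ  ⇒  X = (T̂ − (1 − ρ)μ) / ρ
X = (54.2147 − 0.189 × 72.3) / 0.811 = (54.2147 − 13.6647) / 0.811 = 40.5500 / 0.811 = 50.000

50.0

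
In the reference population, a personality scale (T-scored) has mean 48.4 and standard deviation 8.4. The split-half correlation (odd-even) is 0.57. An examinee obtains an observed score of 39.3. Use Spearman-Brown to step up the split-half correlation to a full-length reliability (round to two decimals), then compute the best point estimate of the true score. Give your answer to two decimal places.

Spearman-Brown: ρ = 2r/(1 + r) = 2(0.57)/(1 + 0.57) = 1.140/1.57 = 0.7261 → 0.73
T̂ = ρX + (1 − ρ)μ
  = 0.73 × 39.3 + 0.27 × 48.4
  = 28.689 + 13.068
  = 41.757
  ≈ 41.76

41.76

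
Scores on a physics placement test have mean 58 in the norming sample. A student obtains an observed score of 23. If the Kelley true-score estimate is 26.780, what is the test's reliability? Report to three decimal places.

T̂ = ρX + (1 − ρ)μ  ⇒  T̂ − μ = ρ(X − μ)
ρ = (T̂ − μ)/(X − μ) = (26.780 − 58) / (23 − 58) = -31.220 / -35.0 = 0.89200

0.892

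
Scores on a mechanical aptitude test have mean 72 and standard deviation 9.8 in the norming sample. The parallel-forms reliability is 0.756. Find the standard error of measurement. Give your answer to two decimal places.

SEM = SD · √(1 − ρ) = 9.8 × √0.244 = 9.8 × 0.4940 = 4.841

4.84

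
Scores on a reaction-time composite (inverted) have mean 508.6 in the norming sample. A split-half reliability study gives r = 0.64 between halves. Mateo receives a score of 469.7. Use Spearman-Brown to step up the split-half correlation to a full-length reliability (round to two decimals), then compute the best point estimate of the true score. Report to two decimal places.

Spearman-Brown: ρ = 2r/(1 + r) = 2(0.64)/(1 + 0.64) = 1.280/1.64 = 0.7805 → 0.78
T̂ = ρX + (1 − ρ)μ
  = 0.78 × 469.7 + 0.22 × 508.6
  = 366.366 + 111.892
  = 478.258
  ≈ 478.26

478.26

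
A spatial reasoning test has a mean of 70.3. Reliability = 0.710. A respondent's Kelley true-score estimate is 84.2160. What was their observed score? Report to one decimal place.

T̂ = ρX + (1 − ρ)μ  ⇒  X = (T̂ − (1 − ρ)μ) / ρ
X = (84.2160 − 0.290 × 70.3) / 0.710 = (84.2160 − 20.3870) / 0.710 = 63.8290 / 0.710 = 89.900

89.9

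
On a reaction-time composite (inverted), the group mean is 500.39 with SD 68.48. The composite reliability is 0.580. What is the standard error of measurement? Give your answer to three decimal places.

SEM = SD · √(1 − ρ) = 68.48 × √0.420 = 68.48 × 0.6481 = 44.3801

44.380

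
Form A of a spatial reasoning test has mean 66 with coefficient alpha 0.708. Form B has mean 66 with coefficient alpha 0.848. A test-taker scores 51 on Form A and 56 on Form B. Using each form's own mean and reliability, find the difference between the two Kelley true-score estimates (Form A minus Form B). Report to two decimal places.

T̂_A = 0.708(51) + 0.292(66) = 55.3800
T̂_B = 0.848(56) + 0.152(66) = 57.5200
T̂_A − T̂_B = -2.1400

-2.14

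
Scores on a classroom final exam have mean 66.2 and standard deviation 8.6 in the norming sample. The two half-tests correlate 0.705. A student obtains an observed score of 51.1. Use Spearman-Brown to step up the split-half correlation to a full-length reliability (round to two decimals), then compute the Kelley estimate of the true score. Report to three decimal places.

53.667

Spearman-Brown: ρ = 2r/(1 + r) = 2(0.705)/(1 + 0.705) = 1.4100/1.705 = 0.8270 → 0.83
T̂ = 0.83(51.1) + 0.17(66.2) = 42.413 + 11.254 = 53.6670 → 53.667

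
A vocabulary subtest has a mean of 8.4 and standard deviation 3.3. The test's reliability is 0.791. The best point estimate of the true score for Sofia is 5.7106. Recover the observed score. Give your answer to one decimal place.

T̂ = ρX + (1 − ρ)μ  ⇒  X = (T̂ − (1 − ρ)μ) / ρ
X = (5.7106 − 0.209 × 8.4) / 0.791 = (5.7106 − 1.7556) / 0.791 = 3.9550 / 0.791 = 5.000

5.0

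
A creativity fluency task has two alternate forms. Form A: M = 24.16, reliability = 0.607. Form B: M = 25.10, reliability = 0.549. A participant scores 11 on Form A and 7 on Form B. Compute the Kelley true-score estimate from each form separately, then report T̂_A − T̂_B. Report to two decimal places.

T̂_A = 0.607(11) + 0.393(24.16) = 16.1719
T̂_B = 0.549(7) + 0.451(25.10) = 15.1631
T̂_A − T̂_B = 1.0088

1.01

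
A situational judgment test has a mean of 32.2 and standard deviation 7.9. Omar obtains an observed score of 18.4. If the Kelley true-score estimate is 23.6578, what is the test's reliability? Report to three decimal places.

0.619

T̂ = ρX + (1 − ρ)μ  ⇒  T̂ − μ = ρ(X − μ)
ρ = (T̂ − μ)/(X − μ) = (23.6578 − 32.2) / (18.4 − 32.2) = -8.5422 / -13.8 = 0.61900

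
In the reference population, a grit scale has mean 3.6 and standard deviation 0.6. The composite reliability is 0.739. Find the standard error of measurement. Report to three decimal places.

0.307

SEM = SD · √(1 − ρ) = 0.6 × √0.261 = 0.6 × 0.5109 = 0.3065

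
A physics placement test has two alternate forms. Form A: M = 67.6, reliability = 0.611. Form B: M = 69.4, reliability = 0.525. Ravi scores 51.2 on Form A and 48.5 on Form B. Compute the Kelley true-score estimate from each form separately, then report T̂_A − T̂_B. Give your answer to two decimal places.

-0.85

T̂_A = 0.611(51.2) + 0.389(67.6) = 57.5796
T̂_B = 0.525(48.5) + 0.475(69.4) = 58.4275
T̂_A − T̂_B = -0.8479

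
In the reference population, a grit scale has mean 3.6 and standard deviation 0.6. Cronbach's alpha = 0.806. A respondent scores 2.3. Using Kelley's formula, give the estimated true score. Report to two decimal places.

2.55

T̂ = ρX + (1 − ρ)μ
  = 0.806 × 2.3 + 0.194 × 3.6
  = 1.8538 + 0.6984
  = 2.552
  ≈ 2.55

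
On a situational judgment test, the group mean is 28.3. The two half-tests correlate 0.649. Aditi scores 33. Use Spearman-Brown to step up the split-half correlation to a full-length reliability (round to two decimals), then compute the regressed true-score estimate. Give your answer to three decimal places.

Spearman-Brown: ρ = 2r/(1 + r) = 2(0.649)/(1 + 0.649) = 1.2980/1.649 = 0.7871 → 0.79
T̂ = ρX + (1 − ρ)μ
  = 0.79 × 33 + 0.21 × 28.3
  = 26.07 + 5.943
  = 32.0130
  ≈ 32.013

32.013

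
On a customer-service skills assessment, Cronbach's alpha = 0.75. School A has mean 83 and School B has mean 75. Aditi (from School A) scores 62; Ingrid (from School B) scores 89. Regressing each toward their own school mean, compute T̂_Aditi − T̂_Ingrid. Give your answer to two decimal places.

T̂_Aditi = 0.75(62) + 0.25(83) = 67.2500
T̂_Ingrid = 0.75(89) + 0.25(75) = 85.5000
Difference = 67.2500 − 85.5000 = -18.2500

-18.25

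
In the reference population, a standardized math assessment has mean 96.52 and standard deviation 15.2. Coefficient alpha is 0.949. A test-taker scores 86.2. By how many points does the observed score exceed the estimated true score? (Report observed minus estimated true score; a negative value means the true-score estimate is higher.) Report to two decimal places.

-0.53

T̂ = ρX + (1 − ρ)μ
  = 0.949 × 86.2 + 0.051 × 96.52
  = 81.8038 + 4.92252
  = 86.7263
  ≈ 86.726
X − T̂ = 86.2 − 86.726 = -0.526 → -0.53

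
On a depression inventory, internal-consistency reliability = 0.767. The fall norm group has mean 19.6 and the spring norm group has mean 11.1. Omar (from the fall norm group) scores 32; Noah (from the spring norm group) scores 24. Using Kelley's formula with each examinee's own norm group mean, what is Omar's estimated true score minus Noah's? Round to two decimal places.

T̂_Omar = 0.767(32) + 0.233(19.6) = 29.1108
T̂_Noah = 0.767(24) + 0.233(11.1) = 20.9943
Difference = 29.1108 − 20.9943 = 8.1165

8.12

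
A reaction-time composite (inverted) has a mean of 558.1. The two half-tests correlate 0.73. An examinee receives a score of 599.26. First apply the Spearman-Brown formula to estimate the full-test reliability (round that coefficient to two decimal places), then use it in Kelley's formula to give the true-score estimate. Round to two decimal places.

Spearman-Brown: ρ = 2r/(1 + r) = 2(0.73)/(1 + 0.73) = 1.460/1.73 = 0.8439 → 0.84
T̂ = ρX + (1 − ρ)μ
  = 0.84 × 599.26 + 0.16 × 558.1
  = 503.3784 + 89.296
  = 592.674
  ≈ 592.67

592.67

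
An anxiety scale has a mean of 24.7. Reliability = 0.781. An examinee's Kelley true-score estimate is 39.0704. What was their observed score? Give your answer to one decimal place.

T̂ = ρX + (1 − ρ)μ  ⇒  X = (T̂ − (1 − ρ)μ) / ρ
X = (39.0704 − 0.219 × 24.7) / 0.781 = (39.0704 − 5.4093) / 0.781 = 33.6611 / 0.781 = 43.100

43.1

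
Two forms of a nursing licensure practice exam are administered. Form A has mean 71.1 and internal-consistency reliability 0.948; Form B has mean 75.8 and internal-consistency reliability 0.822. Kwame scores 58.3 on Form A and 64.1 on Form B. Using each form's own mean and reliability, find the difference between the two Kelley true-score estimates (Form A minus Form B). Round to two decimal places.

-7.22

T̂_A = 0.948(58.3) + 0.052(71.1) = 58.9656
T̂_B = 0.822(64.1) + 0.178(75.8) = 66.1826
T̂_A − T̂_B = -7.2170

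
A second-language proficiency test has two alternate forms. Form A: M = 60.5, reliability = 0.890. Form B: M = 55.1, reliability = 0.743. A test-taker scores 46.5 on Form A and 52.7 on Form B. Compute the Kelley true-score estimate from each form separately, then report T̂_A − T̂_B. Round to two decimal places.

T̂_A = 0.890(46.5) + 0.110(60.5) = 48.0400
T̂_B = 0.743(52.7) + 0.257(55.1) = 53.3168
T̂_A − T̂_B = -5.2768

-5.28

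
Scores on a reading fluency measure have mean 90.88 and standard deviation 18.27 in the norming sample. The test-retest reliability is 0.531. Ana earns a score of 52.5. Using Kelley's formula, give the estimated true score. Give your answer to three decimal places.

70.500

T̂ = ρX + (1 − ρ)μ
  = 0.531 × 52.5 + 0.469 × 90.88
  = 27.8775 + 42.62272
  = 70.5002
  ≈ 70.500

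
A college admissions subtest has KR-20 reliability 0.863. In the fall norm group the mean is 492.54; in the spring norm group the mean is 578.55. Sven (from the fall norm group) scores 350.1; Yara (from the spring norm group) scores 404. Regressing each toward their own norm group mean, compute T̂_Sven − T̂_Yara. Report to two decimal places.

T̂_Sven = 0.863(350.1) + 0.137(492.54) = 369.6143
T̂_Yara = 0.863(404) + 0.137(578.55) = 427.9133
Difference = 369.6143 − 427.9133 = -58.2991

-58.30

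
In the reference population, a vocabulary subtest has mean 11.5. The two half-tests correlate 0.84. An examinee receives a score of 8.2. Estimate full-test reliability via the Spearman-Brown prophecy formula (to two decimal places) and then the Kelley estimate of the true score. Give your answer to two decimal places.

8.50

Spearman-Brown: ρ = 2r/(1 + r) = 2(0.84)/(1 + 0.84) = 1.680/1.84 = 0.9130 → 0.91
T̂ = 0.91(8.2) + 0.09(11.5) = 7.462 + 1.035 = 8.497 → 8.50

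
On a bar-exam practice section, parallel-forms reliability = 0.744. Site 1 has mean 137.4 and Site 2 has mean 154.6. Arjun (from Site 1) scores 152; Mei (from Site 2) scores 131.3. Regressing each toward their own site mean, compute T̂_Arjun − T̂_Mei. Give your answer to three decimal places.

T̂_Arjun = 0.744(152) + 0.256(137.4) = 148.26240
T̂_Mei = 0.744(131.3) + 0.256(154.6) = 137.26480
Difference = 148.26240 − 137.26480 = 10.99760

10.998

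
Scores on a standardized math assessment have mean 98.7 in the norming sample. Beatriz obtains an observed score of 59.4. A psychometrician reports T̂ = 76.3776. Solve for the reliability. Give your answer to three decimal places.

0.568

T̂ = ρX + (1 − ρ)μ  ⇒  T̂ − μ = ρ(X − μ)
ρ = (T̂ − μ)/(X − μ) = (76.3776 − 98.7) / (59.4 − 98.7) = -22.3224 / -39.3 = 0.56800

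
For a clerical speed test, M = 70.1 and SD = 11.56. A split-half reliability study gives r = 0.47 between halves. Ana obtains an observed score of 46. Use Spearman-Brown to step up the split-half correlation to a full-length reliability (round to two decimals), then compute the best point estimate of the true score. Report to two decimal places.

Spearman-Brown: ρ = 2r/(1 + r) = 2(0.47)/(1 + 0.47) = 0.940/1.47 = 0.6395 → 0.64
T̂ = 0.64(46) + 0.36(70.1) = 29.44 + 25.236 = 54.676 → 54.68

54.68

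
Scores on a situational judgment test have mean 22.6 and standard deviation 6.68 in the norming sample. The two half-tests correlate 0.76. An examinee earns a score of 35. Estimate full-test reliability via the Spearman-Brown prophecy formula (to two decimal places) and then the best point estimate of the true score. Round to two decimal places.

33.26

Spearman-Brown: ρ = 2r/(1 + r) = 2(0.76)/(1 + 0.76) = 1.520/1.76 = 0.8636 → 0.86
Regress the observed score toward the mean by the unreliability: T̂ = 0.86·35 + 0.14·22.6 = 30.10 + 3.164 = 33.264.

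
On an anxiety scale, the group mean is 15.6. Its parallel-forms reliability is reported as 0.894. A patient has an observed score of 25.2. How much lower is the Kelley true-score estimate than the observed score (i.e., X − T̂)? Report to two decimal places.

1.02

Regress the observed score toward the mean by the unreliability: T̂ = 0.894·25.2 + 0.106·15.6 = 22.5288 + 1.6536 = 24.1824.
X − T̂ = 25.2 − 24.182 = 1.018 → 1.02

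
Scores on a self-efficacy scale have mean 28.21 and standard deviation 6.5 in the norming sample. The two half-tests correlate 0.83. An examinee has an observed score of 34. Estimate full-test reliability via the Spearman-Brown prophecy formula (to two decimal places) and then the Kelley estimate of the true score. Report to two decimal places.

Spearman-Brown: ρ = 2r/(1 + r) = 2(0.83)/(1 + 0.83) = 1.660/1.83 = 0.9071 → 0.91
T̂ = ρX + (1 − ρ)μ
  = 0.91 × 34 + 0.09 × 28.21
  = 30.94 + 2.5389
  = 33.479
  ≈ 33.48

33.48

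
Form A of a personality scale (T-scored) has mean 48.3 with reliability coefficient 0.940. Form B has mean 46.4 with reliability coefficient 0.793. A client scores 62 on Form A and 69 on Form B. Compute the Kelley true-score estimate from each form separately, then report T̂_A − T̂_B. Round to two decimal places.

-3.14

T̂_A = 0.940(62) + 0.060(48.3) = 61.1780
T̂_B = 0.793(69) + 0.207(46.4) = 64.3218
T̂_A − T̂_B = -3.1438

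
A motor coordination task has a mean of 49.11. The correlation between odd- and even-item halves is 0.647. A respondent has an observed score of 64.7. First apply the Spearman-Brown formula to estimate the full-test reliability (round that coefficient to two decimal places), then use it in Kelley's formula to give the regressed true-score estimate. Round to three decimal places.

Spearman-Brown: ρ = 2r/(1 + r) = 2(0.647)/(1 + 0.647) = 1.2940/1.647 = 0.7857 → 0.79
Weight the observed score by reliability and the mean by (1 − reliability): T̂ = 0.79·64.7 + 0.21·49.11 = 51.113 + 10.3131 = 61.4261.

61.426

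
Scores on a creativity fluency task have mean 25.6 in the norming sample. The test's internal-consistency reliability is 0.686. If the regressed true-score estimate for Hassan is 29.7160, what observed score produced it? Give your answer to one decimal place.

31.6

T̂ = ρX + (1 − ρ)μ  ⇒  X = (T̂ − (1 − ρ)μ) / ρ
X = (29.7160 − 0.314 × 25.6) / 0.686 = (29.7160 − 8.0384) / 0.686 = 21.6776 / 0.686 = 31.600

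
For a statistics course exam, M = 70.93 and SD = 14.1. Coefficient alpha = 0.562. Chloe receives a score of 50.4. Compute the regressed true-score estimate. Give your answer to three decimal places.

T̂ = 0.562(50.4) + 0.438(70.93) = 28.3248 + 31.06734 = 59.3921 → 59.392

59.392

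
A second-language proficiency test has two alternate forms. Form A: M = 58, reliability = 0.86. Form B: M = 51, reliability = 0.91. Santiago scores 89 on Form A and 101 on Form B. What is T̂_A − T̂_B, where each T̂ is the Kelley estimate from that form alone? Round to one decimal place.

-11.8

T̂_A = 0.86(89) + 0.14(58) = 84.660
T̂_B = 0.91(101) + 0.09(51) = 96.500
T̂_A − T̂_B = -11.840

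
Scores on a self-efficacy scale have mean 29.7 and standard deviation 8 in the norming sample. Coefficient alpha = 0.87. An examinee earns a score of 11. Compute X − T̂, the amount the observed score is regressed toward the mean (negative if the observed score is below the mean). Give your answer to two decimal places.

-2.43

Regress the observed score toward the mean by the unreliability: T̂ = 0.87·11 + 0.13·29.7 = 9.57 + 3.861 = 13.4310.
X − T̂ = 11 − 13.431 = -2.431 → -2.43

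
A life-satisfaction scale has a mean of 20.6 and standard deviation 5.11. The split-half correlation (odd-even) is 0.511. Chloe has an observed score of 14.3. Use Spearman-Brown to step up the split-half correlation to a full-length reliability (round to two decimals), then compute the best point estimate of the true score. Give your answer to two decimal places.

16.32

Spearman-Brown: ρ = 2r/(1 + r) = 2(0.511)/(1 + 0.511) = 1.0220/1.511 = 0.6764 → 0.68
T̂ = ρX + (1 − ρ)μ
  = 0.68 × 14.3 + 0.32 × 20.6
  = 9.724 + 6.592
  = 16.316
  ≈ 16.32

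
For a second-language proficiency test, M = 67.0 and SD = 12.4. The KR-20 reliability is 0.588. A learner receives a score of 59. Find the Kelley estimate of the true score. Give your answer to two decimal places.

62.30

Regress the observed score toward the mean by the unreliability: T̂ = 0.588·59 + 0.412·67.0 = 34.692 + 27.6040 = 62.296.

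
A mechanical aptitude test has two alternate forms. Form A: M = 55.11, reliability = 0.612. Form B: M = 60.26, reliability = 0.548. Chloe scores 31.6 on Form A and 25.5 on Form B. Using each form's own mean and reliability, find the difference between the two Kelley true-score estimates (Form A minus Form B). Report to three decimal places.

T̂_A = 0.612(31.6) + 0.388(55.11) = 40.72188
T̂_B = 0.548(25.5) + 0.452(60.26) = 41.21152
T̂_A − T̂_B = -0.48964

-0.490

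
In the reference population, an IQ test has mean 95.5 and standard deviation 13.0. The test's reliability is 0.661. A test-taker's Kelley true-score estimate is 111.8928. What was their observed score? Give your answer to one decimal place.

120.3

T̂ = ρX + (1 − ρ)μ  ⇒  X = (T̂ − (1 − ρ)μ) / ρ
X = (111.8928 − 0.339 × 95.5) / 0.661 = (111.8928 − 32.3745) / 0.661 = 79.5183 / 0.661 = 120.300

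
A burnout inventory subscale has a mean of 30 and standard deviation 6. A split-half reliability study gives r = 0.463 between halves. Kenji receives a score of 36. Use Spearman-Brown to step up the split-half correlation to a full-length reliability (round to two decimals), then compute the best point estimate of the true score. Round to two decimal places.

Spearman-Brown: ρ = 2r/(1 + r) = 2(0.463)/(1 + 0.463) = 0.9260/1.463 = 0.6329 → 0.63
T̂ = ρX + (1 − ρ)μ
  = 0.63 × 36 + 0.37 × 30
  = 22.68 + 11.10
  = 33.780
  ≈ 33.78

33.78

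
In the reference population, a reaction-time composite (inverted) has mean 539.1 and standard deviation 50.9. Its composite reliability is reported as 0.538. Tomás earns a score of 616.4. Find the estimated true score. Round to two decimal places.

580.69

T̂ = 0.538(616.4) + 0.462(539.1) = 331.6232 + 249.0642 = 580.687 → 580.69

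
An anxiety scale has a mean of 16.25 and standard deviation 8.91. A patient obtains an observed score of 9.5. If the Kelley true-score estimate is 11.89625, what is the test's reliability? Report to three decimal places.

T̂ = ρX + (1 − ρ)μ  ⇒  T̂ − μ = ρ(X − μ)
ρ = (T̂ − μ)/(X − μ) = (11.89625 − 16.25) / (9.5 − 16.25) = -4.35375 / -6.75 = 0.64500

0.645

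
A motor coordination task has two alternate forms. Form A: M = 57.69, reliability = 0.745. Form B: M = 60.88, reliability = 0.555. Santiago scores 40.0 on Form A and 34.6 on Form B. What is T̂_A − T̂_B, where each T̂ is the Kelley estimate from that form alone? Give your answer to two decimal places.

-1.78

T̂_A = 0.745(40.0) + 0.255(57.69) = 44.5110
T̂_B = 0.555(34.6) + 0.445(60.88) = 46.2946
T̂_A − T̂_B = -1.7837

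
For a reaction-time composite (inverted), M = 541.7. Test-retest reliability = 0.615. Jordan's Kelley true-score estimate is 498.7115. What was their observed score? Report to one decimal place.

T̂ = ρX + (1 − ρ)μ  ⇒  X = (T̂ − (1 − ρ)μ) / ρ
X = (498.7115 − 0.385 × 541.7) / 0.615 = (498.7115 − 208.5545) / 0.615 = 290.1570 / 0.615 = 471.800

471.8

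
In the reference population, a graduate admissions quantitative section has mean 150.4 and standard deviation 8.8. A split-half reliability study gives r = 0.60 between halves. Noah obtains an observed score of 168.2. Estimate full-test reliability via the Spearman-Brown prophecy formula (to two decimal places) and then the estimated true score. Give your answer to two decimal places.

163.75

Spearman-Brown: ρ = 2r/(1 + r) = 2(0.60)/(1 + 0.60) = 1.200/1.60 = 0.7500 → 0.75
Regress the observed score toward the mean by the unreliability: T̂ = 0.75·168.2 + 0.25·150.4 = 126.150 + 37.600 = 163.750.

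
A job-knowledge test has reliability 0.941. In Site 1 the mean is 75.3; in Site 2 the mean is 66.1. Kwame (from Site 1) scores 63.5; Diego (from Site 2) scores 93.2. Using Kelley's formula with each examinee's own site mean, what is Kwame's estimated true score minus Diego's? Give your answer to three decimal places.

T̂_Kwame = 0.941(63.5) + 0.059(75.3) = 64.19620
T̂_Diego = 0.941(93.2) + 0.059(66.1) = 91.60110
Difference = 64.19620 − 91.60110 = -27.40490

-27.405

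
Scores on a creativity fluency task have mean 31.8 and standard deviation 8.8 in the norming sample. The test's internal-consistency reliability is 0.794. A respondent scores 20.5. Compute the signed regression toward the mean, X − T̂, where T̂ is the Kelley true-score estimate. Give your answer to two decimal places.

-2.33

T̂ = 0.794(20.5) + 0.206(31.8) = 16.2770 + 6.5508 = 22.8278 → 22.828
X − T̂ = 20.5 − 22.828 = -2.328 → -2.33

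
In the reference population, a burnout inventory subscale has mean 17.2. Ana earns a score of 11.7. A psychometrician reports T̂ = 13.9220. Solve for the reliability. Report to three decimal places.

0.596

T̂ = ρX + (1 − ρ)μ  ⇒  T̂ − μ = ρ(X − μ)
ρ = (T̂ − μ)/(X − μ) = (13.9220 − 17.2) / (11.7 − 17.2) = -3.2780 / -5.5 = 0.59600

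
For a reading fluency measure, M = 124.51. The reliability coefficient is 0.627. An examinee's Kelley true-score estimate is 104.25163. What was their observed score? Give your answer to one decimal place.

92.2

T̂ = ρX + (1 − ρ)μ  ⇒  X = (T̂ − (1 − ρ)μ) / ρ
X = (104.25163 − 0.373 × 124.51) / 0.627 = (104.25163 − 46.44223) / 0.627 = 57.80940 / 0.627 = 92.200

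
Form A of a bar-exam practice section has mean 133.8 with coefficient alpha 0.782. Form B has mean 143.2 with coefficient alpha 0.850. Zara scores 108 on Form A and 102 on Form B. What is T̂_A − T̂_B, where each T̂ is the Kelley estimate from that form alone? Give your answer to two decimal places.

5.44

T̂_A = 0.782(108) + 0.218(133.8) = 113.6244
T̂_B = 0.850(102) + 0.150(143.2) = 108.1800
T̂_A − T̂_B = 5.4444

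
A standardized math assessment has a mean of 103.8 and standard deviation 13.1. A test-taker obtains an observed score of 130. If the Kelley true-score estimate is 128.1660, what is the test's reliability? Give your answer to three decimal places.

0.930

T̂ = ρX + (1 − ρ)μ  ⇒  T̂ − μ = ρ(X − μ)
ρ = (T̂ − μ)/(X − μ) = (128.1660 − 103.8) / (130 − 103.8) = 24.3660 / 26.2 = 0.93000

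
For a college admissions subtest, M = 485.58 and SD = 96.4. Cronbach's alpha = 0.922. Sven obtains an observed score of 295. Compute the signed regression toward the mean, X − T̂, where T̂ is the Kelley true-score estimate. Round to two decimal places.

-14.87

T̂ = ρX + (1 − ρ)μ
  = 0.922 × 295 + 0.078 × 485.58
  = 271.990 + 37.87524
  = 309.8652
  ≈ 309.865
X − T̂ = 295 − 309.865 = -14.865 → -14.87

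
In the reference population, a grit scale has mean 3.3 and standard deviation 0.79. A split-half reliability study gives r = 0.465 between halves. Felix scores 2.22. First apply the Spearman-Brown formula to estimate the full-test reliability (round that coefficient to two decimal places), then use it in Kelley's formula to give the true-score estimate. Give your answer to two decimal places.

2.62

Spearman-Brown: ρ = 2r/(1 + r) = 2(0.465)/(1 + 0.465) = 0.9300/1.465 = 0.6348 → 0.63
T̂ = ρX + (1 − ρ)μ
  = 0.63 × 2.22 + 0.37 × 3.3
  = 1.3986 + 1.221
  = 2.620
  ≈ 2.62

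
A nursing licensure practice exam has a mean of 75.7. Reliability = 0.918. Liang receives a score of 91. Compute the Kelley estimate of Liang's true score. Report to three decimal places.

T̂ = 0.918(91) + 0.082(75.7) = 83.538 + 6.2074 = 89.7454 → 89.745

89.745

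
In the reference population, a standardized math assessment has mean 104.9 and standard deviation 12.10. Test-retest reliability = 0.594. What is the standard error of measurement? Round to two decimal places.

SEM = SD · √(1 − ρ) = 12.10 × √0.406 = 12.10 × 0.6372 = 7.710

7.71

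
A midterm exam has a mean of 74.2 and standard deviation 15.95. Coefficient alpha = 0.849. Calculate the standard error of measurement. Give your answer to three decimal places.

SEM = SD · √(1 − ρ) = 15.95 × √0.151 = 15.95 × 0.3886 = 6.1980

6.198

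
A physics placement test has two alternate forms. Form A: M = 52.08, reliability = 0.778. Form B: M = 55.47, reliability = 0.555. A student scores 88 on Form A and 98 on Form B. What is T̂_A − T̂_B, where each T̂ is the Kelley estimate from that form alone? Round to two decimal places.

0.95

T̂_A = 0.778(88) + 0.222(52.08) = 80.0258
T̂_B = 0.555(98) + 0.445(55.47) = 79.0742
T̂_A − T̂_B = 0.9516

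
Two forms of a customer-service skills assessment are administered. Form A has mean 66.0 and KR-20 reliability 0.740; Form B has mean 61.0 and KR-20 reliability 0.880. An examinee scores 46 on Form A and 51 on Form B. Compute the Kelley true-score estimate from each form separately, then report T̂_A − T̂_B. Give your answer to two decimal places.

T̂_A = 0.740(46) + 0.260(66.0) = 51.2000
T̂_B = 0.880(51) + 0.120(61.0) = 52.2000
T̂_A − T̂_B = -1.0000

-1.00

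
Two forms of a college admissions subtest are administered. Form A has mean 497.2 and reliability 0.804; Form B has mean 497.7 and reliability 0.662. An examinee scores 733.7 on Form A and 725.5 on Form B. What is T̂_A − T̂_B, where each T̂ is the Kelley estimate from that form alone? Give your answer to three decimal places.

T̂_A = 0.804(733.7) + 0.196(497.2) = 687.34600
T̂_B = 0.662(725.5) + 0.338(497.7) = 648.50360
T̂_A − T̂_B = 38.84240

38.842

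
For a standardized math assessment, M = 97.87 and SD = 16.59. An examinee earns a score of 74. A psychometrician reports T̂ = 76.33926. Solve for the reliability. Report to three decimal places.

T̂ = ρX + (1 − ρ)μ  ⇒  T̂ − μ = ρ(X − μ)
ρ = (T̂ − μ)/(X − μ) = (76.33926 − 97.87) / (74 − 97.87) = -21.53074 / -23.87 = 0.90200

0.902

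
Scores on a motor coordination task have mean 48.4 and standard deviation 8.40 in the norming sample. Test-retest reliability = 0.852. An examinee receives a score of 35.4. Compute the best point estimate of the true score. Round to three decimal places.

37.324

Weight the observed score by reliability and the mean by (1 − reliability): T̂ = 0.852·35.4 + 0.148·48.4 = 30.1608 + 7.1632 = 37.3240.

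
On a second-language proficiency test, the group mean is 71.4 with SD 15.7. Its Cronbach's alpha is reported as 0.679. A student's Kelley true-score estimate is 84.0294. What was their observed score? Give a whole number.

T̂ = ρX + (1 − ρ)μ  ⇒  X = (T̂ − (1 − ρ)μ) / ρ
X = (84.0294 − 0.321 × 71.4) / 0.679 = (84.0294 − 22.9194) / 0.679 = 61.1100 / 0.679 = 90.00

90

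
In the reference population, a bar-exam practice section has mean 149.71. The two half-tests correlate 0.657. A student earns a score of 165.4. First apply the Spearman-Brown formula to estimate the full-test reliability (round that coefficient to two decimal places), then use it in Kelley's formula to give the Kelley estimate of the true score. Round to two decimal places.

162.11

Spearman-Brown: ρ = 2r/(1 + r) = 2(0.657)/(1 + 0.657) = 1.3140/1.657 = 0.7930 → 0.79
Weight the observed score by reliability and the mean by (1 − reliability): T̂ = 0.79·165.4 + 0.21·149.71 = 130.666 + 31.4391 = 162.105.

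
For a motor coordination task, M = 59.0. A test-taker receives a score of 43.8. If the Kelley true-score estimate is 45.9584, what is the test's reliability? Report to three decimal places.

T̂ = ρX + (1 − ρ)μ  ⇒  T̂ − μ = ρ(X − μ)
ρ = (T̂ − μ)/(X − μ) = (45.9584 − 59.0) / (43.8 − 59.0) = -13.0416 / -15.2 = 0.85800

0.858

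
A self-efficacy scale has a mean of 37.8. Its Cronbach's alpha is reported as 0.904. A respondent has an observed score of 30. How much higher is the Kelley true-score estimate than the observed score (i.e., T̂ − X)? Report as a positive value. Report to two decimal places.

0.75

Weight the observed score by reliability and the mean by (1 − reliability): T̂ = 0.904·30 + 0.096·37.8 = 27.120 + 3.6288 = 30.7488.
T̂ − X = 30.749 − 30 = 0.749 → 0.75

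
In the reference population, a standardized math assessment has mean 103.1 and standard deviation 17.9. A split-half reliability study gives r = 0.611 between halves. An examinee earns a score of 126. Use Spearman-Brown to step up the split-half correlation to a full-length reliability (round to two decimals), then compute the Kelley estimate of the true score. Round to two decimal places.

120.50

Spearman-Brown: ρ = 2r/(1 + r) = 2(0.611)/(1 + 0.611) = 1.2220/1.611 = 0.7585 → 0.76
Weight the observed score by reliability and the mean by (1 − reliability): T̂ = 0.76·126 + 0.24·103.1 = 95.76 + 24.744 = 120.504.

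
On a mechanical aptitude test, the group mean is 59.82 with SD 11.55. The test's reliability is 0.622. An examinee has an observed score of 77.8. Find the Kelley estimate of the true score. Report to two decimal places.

71.00

T̂ = 0.622(77.8) + 0.378(59.82) = 48.3916 + 22.61196 = 71.004 → 71.00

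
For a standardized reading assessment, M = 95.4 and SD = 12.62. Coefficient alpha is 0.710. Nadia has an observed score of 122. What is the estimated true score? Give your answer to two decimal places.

Kelley's formula gives T̂ = 0.710·122 + 0.290·95.4 = 86.620 + 27.6660 = 114.286.

114.29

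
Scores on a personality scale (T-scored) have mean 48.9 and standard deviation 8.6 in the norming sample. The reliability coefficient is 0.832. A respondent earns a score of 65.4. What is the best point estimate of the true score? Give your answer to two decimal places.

T̂ = ρX + (1 − ρ)μ
  = 0.832 × 65.4 + 0.168 × 48.9
  = 54.4128 + 8.2152
  = 62.628
  ≈ 62.63

62.63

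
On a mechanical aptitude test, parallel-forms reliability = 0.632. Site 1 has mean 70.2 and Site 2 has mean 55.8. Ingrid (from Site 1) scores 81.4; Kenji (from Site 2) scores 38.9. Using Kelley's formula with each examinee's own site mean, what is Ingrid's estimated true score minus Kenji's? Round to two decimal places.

32.16

T̂_Ingrid = 0.632(81.4) + 0.368(70.2) = 77.2784
T̂_Kenji = 0.632(38.9) + 0.368(55.8) = 45.1192
Difference = 77.2784 − 45.1192 = 32.1592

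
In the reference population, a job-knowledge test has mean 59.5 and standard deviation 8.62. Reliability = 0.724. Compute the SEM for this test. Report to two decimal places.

SEM = SD · √(1 − ρ) = 8.62 × √0.276 = 8.62 × 0.5254 = 4.529

4.53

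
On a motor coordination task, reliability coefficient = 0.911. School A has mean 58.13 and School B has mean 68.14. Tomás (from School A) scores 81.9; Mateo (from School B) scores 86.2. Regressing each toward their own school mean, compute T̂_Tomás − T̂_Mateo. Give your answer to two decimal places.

T̂_Tomás = 0.911(81.9) + 0.089(58.13) = 79.7845
T̂_Mateo = 0.911(86.2) + 0.089(68.14) = 84.5927
Difference = 79.7845 − 84.5927 = -4.8082

-4.81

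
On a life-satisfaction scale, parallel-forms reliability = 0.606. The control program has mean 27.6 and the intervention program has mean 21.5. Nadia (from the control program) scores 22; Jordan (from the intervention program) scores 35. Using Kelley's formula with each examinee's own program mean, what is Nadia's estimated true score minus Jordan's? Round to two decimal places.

T̂_Nadia = 0.606(22) + 0.394(27.6) = 24.2064
T̂_Jordan = 0.606(35) + 0.394(21.5) = 29.6810
Difference = 24.2064 − 29.6810 = -5.4746

-5.47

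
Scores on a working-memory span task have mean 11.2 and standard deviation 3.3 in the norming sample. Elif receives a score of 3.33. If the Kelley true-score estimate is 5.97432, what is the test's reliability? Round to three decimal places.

T̂ = ρX + (1 − ρ)μ  ⇒  T̂ − μ = ρ(X − μ)
ρ = (T̂ − μ)/(X − μ) = (5.97432 − 11.2) / (3.33 − 11.2) = -5.22568 / -7.87 = 0.66400

0.664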